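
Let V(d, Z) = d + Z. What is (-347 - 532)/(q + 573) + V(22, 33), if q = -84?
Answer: 8672/163 ≈ 53.202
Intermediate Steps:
V(d, Z) = Z + d
(-347 - 532)/(q + 573) + V(22, 33) = (-347 - 532)/(-84 + 573) + (33 + 22) = -879/489 + 55 = -879*1/489 + 55 = -293/163 + 55 = 8672/163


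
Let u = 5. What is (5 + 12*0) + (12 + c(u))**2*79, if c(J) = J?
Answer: 22836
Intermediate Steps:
(5 + 12*0) + (12 + c(u))**2*79 = (5 + 12*0) + (12 + 5)**2*79 = (5 + 0) + 17**2*79 = 5 + 289*79 = 5 + 22831 = 22836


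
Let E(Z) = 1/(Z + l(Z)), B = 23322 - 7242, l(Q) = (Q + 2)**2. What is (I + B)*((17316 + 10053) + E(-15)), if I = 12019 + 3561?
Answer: 66720711410/77 ≈ 8.6650e+8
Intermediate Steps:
l(Q) = (2 + Q)**2
B = 16080
I = 15580
E(Z) = 1/(Z + (2 + Z)**2)
(I + B)*((17316 + 10053) + E(-15)) = (15580 + 16080)*((17316 + 10053) + 1/(-15 + (2 - 15)**2)) = 31660*(27369 + 1/(-15 + (-13)**2)) = 31660*(27369 + 1/(-15 + 169)) = 31660*(27369 + 1/154) = 31660*(4214827/154) = 66720711410/77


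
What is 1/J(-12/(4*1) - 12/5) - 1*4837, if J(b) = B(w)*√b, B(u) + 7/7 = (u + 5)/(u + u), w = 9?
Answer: -4837 + I*√15/2 ≈ -4837.0 + 1.9365*I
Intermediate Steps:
B(u) = -1 + (5 + u)/(2*u) (B(u) = -1 + (u + 5)/(u + u) = -1 + (5 + u)/((2*u)) = -1 + (5 + u)*(1/(2*u)) = -1 + (5 + u)/(2*u))
J(b) = -2*√b/9 (J(b) = ((½)*(5 - 1*9)/9)*√b = ((½)*(⅑)*(5 - 9))*√b = ((½)*(⅑)*(-4))*√b = -2*√b/9)
1/J(-12/(4*1) - 12/5) - 1*4837 = 1/(-2*√(-12/(4*1) - 12/5)/9) - 1*4837 = 1/(-2*√(-12/4 - 12*⅕)/9) - 4837 = 1/(-2*√(-12*¼ - 12/5)/9) - 4837 = 1/(-2*√(-3 - 12/5)/9) - 4837 = 1/(-2*I*√15/15) - 4837 = I*√15/2 - 4837 = -4837 + I*√15/2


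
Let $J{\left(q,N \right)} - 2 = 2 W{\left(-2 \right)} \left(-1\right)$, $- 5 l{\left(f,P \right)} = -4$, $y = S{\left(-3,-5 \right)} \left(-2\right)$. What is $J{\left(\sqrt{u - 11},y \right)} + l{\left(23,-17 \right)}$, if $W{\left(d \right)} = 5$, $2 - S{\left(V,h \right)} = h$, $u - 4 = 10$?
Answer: $- \frac{36}{5} \approx -7.2$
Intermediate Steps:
$u = 14$ ($u = 4 + 10 = 14$)
$S{\left(V,h \right)} = 2 - h$
$y = -14$ ($y = \left(2 - -5\right) \left(-2\right) = \left(2 + 5\right) \left(-2\right) = 7 \left(-2\right) = -14$)
$l{\left(f,P \right)} = \frac{4}{5}$ ($l{\left(f,P \right)} = \left(- \frac{1}{5}\right) \left(-4\right) = \frac{4}{5}$)
$J{\left(q,N \right)} = -8$ ($J{\left(q,N \right)} = 2 + 2 \cdot 5 \left(-1\right) = 2 + 10 \left(-1\right) = 2 - 10 = -8$)
$J{\left(\sqrt{u - 11},y \right)} + l{\left(23,-17 \right)} = -8 + \frac{4}{5} = - \frac{36}{5}$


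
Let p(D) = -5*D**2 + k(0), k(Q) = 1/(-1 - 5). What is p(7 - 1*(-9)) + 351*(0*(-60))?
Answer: -7681/6 ≈ -1280.2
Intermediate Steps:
k(Q) = -1/6 (k(Q) = 1/(-6) = -1/6)
p(D) = -1/6 - 5*D**2 (p(D) = -5*D**2 - 1/6 = -1/6 - 5*D**2)
p(7 - 1*(-9)) + 351*(0*(-60)) = (-1/6 - 5*(7 - 1*(-9))**2) + 351*(0*(-60)) = (-1/6 - 5*(7 + 9)**2) + 351*0 = (-1/6 - 5*16**2) + 0 = (-1/6 - 5*256) + 0 = (-1/6 - 1280) + 0 = -7681/6 + 0 = -7681/6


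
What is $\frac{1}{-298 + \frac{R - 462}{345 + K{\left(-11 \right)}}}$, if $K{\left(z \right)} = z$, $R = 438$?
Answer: $- \frac{167}{49778} \approx -0.0033549$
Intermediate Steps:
$\frac{1}{-298 + \frac{R - 462}{345 + K{\left(-11 \right)}}} = \frac{1}{-298 + \frac{438 - 462}{345 - 11}} = \frac{1}{-298 - \frac{24}{334}} = \frac{1}{-298 - \frac{12}{167}} = \frac{1}{- \frac{49778}{167}} = - \frac{167}{49778}$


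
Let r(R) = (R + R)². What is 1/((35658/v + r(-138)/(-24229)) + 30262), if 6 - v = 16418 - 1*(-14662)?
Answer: 125481991/3796797503191 ≈ 3.3049e-5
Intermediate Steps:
v = -31074 (v = 6 - (16418 - 1*(-14662)) = 6 - (16418 + 14662) = 6 - 1*31080 = 6 - 31080 = -31074)
r(R) = 4*R² (r(R) = (2*R)² = 4*R²)
1/((35658/v + r(-138)/(-24229)) + 30262) = 1/((35658/(-31074) + (4*(-138)²)/(-24229)) + 30262) = 1/((35658*(-1/31074) + (4*19044)*(-1/24229)) + 30262) = 1/((-5943/5179 + 76176*(-1/24229)) + 30262) = 1/((-5943/5179 - 76176/24229) + 30262) = 1/(-538508451/125481991 + 30262) = 1/(3796797503191/125481991) = 125481991/3796797503191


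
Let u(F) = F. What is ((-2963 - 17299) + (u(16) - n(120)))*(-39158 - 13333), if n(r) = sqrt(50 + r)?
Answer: 1062732786 + 52491*sqrt(170) ≈ 1.0634e+9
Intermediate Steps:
((-2963 - 17299) + (u(16) - n(120)))*(-39158 - 13333) = ((-2963 - 17299) + (16 - sqrt(50 + 120)))*(-39158 - 13333) = (-20262 + (16 - sqrt(170)))*(-52491) = (-20246 - sqrt(170))*(-52491) = 1062732786 + 52491*sqrt(170)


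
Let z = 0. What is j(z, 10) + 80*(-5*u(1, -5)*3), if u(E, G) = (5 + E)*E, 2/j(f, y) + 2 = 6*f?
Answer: -7201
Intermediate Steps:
j(f, y) = 2/(-2 + 6*f)
u(E, G) = E*(5 + E)
j(z, 10) + 80*(-5*u(1, -5)*3) = 1/(-1 + 3*0) + 80*(-5*(5 + 1)*3) = 1/(-1 + 0) + 80*(-5*6*3) = 1/(-1) + 80*(-5*6*3) = -1 + 80*(-30*3) = -1 + 80*(-90) = -1 - 7200 = -7201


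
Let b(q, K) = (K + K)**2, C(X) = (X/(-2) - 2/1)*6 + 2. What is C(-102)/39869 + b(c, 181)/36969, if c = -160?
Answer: 5235536060/1473917061 ≈ 3.5521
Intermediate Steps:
C(X) = -10 - 3*X (C(X) = (X*(-1/2) - 2*1)*6 + 2 = (-X/2 - 2)*6 + 2 = (-2 - X/2)*6 + 2 = (-12 - 3*X) + 2 = -10 - 3*X)
b(q, K) = 4*K**2 (b(q, K) = (2*K)**2 = 4*K**2)
C(-102)/39869 + b(c, 181)/36969 = (-10 - 3*(-102))/39869 + (4*181**2)/36969 = (-10 + 306)*(1/39869) + (4*32761)*(1/36969) = 296*(1/39869) + 131044*(1/36969) = 296/39869 + 131044/36969 = 5235536060/1473917061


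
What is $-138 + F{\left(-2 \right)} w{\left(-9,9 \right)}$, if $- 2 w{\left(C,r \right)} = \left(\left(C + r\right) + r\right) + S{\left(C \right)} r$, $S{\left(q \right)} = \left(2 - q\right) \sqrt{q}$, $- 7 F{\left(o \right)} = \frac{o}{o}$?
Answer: $- \frac{1923}{14} + \frac{297 i}{14} \approx -137.36 + 21.214 i$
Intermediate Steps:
$F{\left(o \right)} = - \frac{1}{7}$ ($F{\left(o \right)} = - \frac{o \frac{1}{o}}{7} = \left(- \frac{1}{7}\right) 1 = - \frac{1}{7}$)
$S{\left(q \right)} = \sqrt{q} \left(2 - q\right)$
$w{\left(C,r \right)} = - r - \frac{C}{2} - \frac{r \sqrt{C} \left(2 - C\right)}{2}$ ($w{\left(C,r \right)} = - \frac{\left(\left(C + r\right) + r\right) + \sqrt{C} \left(2 - C\right) r}{2} = - \frac{\left(C + 2 r\right) + r \sqrt{C} \left(2 - C\right)}{2} = - \frac{C + 2 r + r \sqrt{C} \left(2 - C\right)}{2} = - r - \frac{C}{2} - \frac{r \sqrt{C} \left(2 - C\right)}{2}$)
$-138 + F{\left(-2 \right)} w{\left(-9,9 \right)} = -138 - \frac{\left(-1\right) 9 - - \frac{9}{2} + \frac{1}{2} \cdot 9 \sqrt{-9} \left(-2 - 9\right)}{7} = -138 - \frac{-9 + \frac{9}{2} + \frac{1}{2} \cdot 9 \cdot 3 i \left(-11\right)}{7} = -138 - \frac{-9 + \frac{9}{2} - \frac{297 i}{2}}{7} = -138 - \frac{- \frac{9}{2} - \frac{297 i}{2}}{7} = -138 + \left(\frac{9}{14} + \frac{297 i}{14}\right) = - \frac{1923}{14} + \frac{297 i}{14}$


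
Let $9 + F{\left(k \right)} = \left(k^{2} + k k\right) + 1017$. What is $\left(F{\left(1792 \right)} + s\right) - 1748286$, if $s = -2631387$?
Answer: $2043863$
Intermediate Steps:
$F{\left(k \right)} = 1008 + 2 k^{2}$ ($F{\left(k \right)} = -9 + \left(\left(k^{2} + k k\right) + 1017\right) = -9 + \left(\left(k^{2} + k^{2}\right) + 1017\right) = -9 + \left(2 k^{2} + 1017\right) = -9 + \left(1017 + 2 k^{2}\right) = 1008 + 2 k^{2}$)
$\left(F{\left(1792 \right)} + s\right) - 1748286 = \left(\left(1008 + 2 \cdot 1792^{2}\right) - 2631387\right) - 1748286 = \left(\left(1008 + 2 \cdot 3211264\right) - 2631387\right) - 1748286 = \left(\left(1008 + 6422528\right) - 2631387\right) - 1748286 = \left(6423536 - 2631387\right) - 1748286 = 3792149 - 1748286 = 2043863$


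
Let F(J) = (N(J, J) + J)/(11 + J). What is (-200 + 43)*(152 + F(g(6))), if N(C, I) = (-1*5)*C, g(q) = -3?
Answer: -48199/2 ≈ -24100.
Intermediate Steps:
N(C, I) = -5*C
F(J) = -4*J/(11 + J) (F(J) = (-5*J + J)/(11 + J) = (-4*J)/(11 + J) = -4*J/(11 + J))
(-200 + 43)*(152 + F(g(6))) = (-200 + 43)*(152 - 4*(-3)/(11 - 3)) = -157*(152 - 4*(-3)/8) = -157*(152 - 4*(-3)*1/8) = -157*(152 + 3/2) = -157*307/2 = -48199/2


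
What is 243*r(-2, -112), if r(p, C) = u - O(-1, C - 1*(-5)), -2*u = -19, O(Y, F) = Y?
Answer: 5103/2 ≈ 2551.5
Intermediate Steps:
u = 19/2 (u = -½*(-19) = 19/2 ≈ 9.5000)
r(p, C) = 21/2 (r(p, C) = 19/2 - 1*(-1) = 19/2 + 1 = 21/2)
243*r(-2, -112) = 243*(21/2) = 5103/2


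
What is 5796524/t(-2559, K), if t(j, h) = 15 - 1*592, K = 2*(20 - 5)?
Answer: -5796524/577 ≈ -10046.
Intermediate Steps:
K = 30 (K = 2*15 = 30)
t(j, h) = -577 (t(j, h) = 15 - 592 = -577)
5796524/t(-2559, K) = 5796524/(-577) = 5796524*(-1/577) = -5796524/577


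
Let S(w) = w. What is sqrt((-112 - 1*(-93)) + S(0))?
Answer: I*sqrt(19) ≈ 4.3589*I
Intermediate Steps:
sqrt((-112 - 1*(-93)) + S(0)) = sqrt((-112 - 1*(-93)) + 0) = sqrt((-112 + 93) + 0) = sqrt(-19 + 0) = sqrt(-19) = I*sqrt(19)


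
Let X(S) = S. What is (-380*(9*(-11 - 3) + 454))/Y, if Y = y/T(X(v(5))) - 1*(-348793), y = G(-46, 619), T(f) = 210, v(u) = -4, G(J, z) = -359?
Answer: -26174400/73246171 ≈ -0.35735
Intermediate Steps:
y = -359
Y = 73246171/210 (Y = -359/210 - 1*(-348793) = -359*1/210 + 348793 = -359/210 + 348793 = 73246171/210 ≈ 3.4879e+5)
(-380*(9*(-11 - 3) + 454))/Y = (-380*(9*(-11 - 3) + 454))/(73246171/210) = -380*(9*(-14) + 454)*(210/73246171) = -380*(-126 + 454)*(210/73246171) = -380*328*(210/73246171) = -124640*210/73246171 = -26174400/73246171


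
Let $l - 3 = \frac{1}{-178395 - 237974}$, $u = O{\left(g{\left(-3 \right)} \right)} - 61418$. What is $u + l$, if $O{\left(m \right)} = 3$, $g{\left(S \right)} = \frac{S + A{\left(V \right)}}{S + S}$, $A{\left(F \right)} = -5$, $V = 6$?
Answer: $- \frac{25570053029}{416369} \approx -61412.0$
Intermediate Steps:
$g{\left(S \right)} = \frac{-5 + S}{2 S}$ ($g{\left(S \right)} = \frac{S - 5}{S + S} = \frac{-5 + S}{2 S}$)
$u = -61415$ ($u = 3 - 61418 = -61415$)
$l = \frac{1249106}{416369}$ ($l = 3 + \frac{1}{-178395 - 237974} = 3 + \frac{1}{-416369} = 3 - \frac{1}{416369} = \frac{1249106}{416369} \approx 3.0$)
$u + l = -61415 + \frac{1249106}{416369} = - \frac{25570053029}{416369}$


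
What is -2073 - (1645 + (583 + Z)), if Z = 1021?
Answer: -5322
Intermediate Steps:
-2073 - (1645 + (583 + Z)) = -2073 - (1645 + (583 + 1021)) = -2073 - (1645 + 1604) = -2073 - 1*3249 = -2073 - 3249 = -5322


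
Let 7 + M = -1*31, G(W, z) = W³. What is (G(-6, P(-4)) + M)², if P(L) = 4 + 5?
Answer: 64516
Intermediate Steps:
P(L) = 9
M = -38 (M = -7 - 1*31 = -7 - 31 = -38)
(G(-6, P(-4)) + M)² = ((-6)³ - 38)² = (-216 - 38)² = (-254)² = 64516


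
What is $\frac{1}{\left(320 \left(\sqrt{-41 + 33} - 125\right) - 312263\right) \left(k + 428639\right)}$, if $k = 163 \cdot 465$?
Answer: $- \frac{352263}{62595235423496146} - \frac{320 i \sqrt{2}}{31297617711748073} \approx -5.6276 \cdot 10^{-12} - 1.446 \cdot 10^{-14} i$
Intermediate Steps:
$k = 75795$
$\frac{1}{\left(320 \left(\sqrt{-41 + 33} - 125\right) - 312263\right) \left(k + 428639\right)} = \frac{1}{\left(320 \left(\sqrt{-41 + 33} - 125\right) - 312263\right) \left(75795 + 428639\right)} = \frac{1}{\left(320 \left(\sqrt{-8} - 125\right) - 312263\right) 504434} = \frac{1}{\left(320 \left(2 i \sqrt{2} - 125\right) - 312263\right) 504434} = \frac{1}{\left(320 \left(-125 + 2 i \sqrt{2}\right) - 312263\right) 504434} = \frac{1}{\left(\left(-40000 + 640 i \sqrt{2}\right) - 312263\right) 504434} = \frac{1}{\left(-352263 + 640 i \sqrt{2}\right) 504434} = \frac{1}{-177693434142 + 322837760 i \sqrt{2}}$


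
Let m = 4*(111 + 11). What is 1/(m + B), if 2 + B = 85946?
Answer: 1/86432 ≈ 1.1570e-5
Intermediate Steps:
B = 85944 (B = -2 + 85946 = 85944)
m = 488 (m = 4*122 = 488)
1/(m + B) = 1/(488 + 85944) = 1/86432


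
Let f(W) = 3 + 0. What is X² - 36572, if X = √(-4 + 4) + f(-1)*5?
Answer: -36347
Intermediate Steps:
f(W) = 3
X = 15 (X = √(-4 + 4) + 3*5 = √0 + 15 = 0 + 15 = 15)
X² - 36572 = 15² - 36572 = 225 - 36572 = -36347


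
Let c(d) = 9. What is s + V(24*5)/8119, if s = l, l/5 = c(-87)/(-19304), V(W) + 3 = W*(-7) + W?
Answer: -14322147/156729176 ≈ -0.091382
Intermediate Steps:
V(W) = -3 - 6*W (V(W) = -3 + (W*(-7) + W) = -3 + (-7*W + W) = -3 - 6*W)
l = -45/19304 (l = 5*(9/(-19304)) = 5*(9*(-1/19304)) = 5*(-9/19304) = -45/19304 ≈ -0.0023311)
s = -45/19304 ≈ -0.0023311
s + V(24*5)/8119 = -45/19304 + (-3 - 144*5)/8119 = -45/19304 + (-3 - 6*120)*(1/8119) = -45/19304 + (-3 - 720)*(1/8119) = -45/19304 - 723*1/8119 = -45/19304 - 723/8119 = -14322147/156729176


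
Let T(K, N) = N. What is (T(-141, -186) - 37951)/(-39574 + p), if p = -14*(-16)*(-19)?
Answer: 38137/43830 ≈ 0.87011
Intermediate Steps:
p = -4256 (p = 224*(-19) = -4256)
(T(-141, -186) - 37951)/(-39574 + p) = (-186 - 37951)/(-39574 - 4256) = -38137/(-43830) = -38137*(-1/43830) = 38137/43830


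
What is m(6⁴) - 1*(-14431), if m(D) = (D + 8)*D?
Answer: 1704415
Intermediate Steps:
m(D) = D*(8 + D) (m(D) = (8 + D)*D = D*(8 + D))
m(6⁴) - 1*(-14431) = 6⁴*(8 + 6⁴) - 1*(-14431) = 1296*(8 + 1296) + 14431 = 1296*1304 + 14431 = 1689984 + 14431 = 1704415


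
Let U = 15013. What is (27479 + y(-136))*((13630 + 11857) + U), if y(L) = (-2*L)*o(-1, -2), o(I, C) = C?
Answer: 1090867500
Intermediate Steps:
y(L) = 4*L (y(L) = -2*L*(-2) = 4*L)
(27479 + y(-136))*((13630 + 11857) + U) = (27479 + 4*(-136))*((13630 + 11857) + 15013) = (27479 - 544)*(25487 + 15013) = 26935*40500 = 1090867500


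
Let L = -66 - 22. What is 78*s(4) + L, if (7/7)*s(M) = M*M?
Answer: 1160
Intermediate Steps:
L = -88
s(M) = M**2 (s(M) = M*M = M**2)
78*s(4) + L = 78*4**2 - 88 = 78*16 - 88 = 1248 - 88 = 1160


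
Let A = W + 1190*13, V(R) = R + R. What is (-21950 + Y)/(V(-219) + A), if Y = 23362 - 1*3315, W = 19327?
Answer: -1903/34359 ≈ -0.055386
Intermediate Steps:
V(R) = 2*R
A = 34797 (A = 19327 + 1190*13 = 19327 + 15470 = 34797)
Y = 20047 (Y = 23362 - 3315 = 20047)
(-21950 + Y)/(V(-219) + A) = (-21950 + 20047)/(2*(-219) + 34797) = -1903/(-438 + 34797) = -1903/34359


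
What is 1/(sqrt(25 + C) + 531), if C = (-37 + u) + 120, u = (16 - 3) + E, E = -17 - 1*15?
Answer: 531/281872 - sqrt(89)/281872 ≈ 0.0018504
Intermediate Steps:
E = -32 (E = -17 - 15 = -32)
u = -19 (u = (16 - 3) - 32 = 13 - 32 = -19)
C = 64 (C = (-37 - 19) + 120 = -56 + 120 = 64)
1/(sqrt(25 + C) + 531) = 1/(sqrt(25 + 64) + 531) = 1/(sqrt(89) + 531) = 1/(531 + sqrt(89))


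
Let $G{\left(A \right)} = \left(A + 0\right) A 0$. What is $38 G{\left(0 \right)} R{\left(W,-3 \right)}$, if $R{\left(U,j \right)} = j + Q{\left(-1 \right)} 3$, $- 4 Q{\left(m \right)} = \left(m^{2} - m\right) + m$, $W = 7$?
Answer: $0$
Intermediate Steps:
$Q{\left(m \right)} = - \frac{m^{2}}{4}$ ($Q{\left(m \right)} = - \frac{\left(m^{2} - m\right) + m}{4} = - \frac{m^{2}}{4}$)
$G{\left(A \right)} = 0$ ($G{\left(A \right)} = A A 0 = A^{2} \cdot 0 = 0$)
$R{\left(U,j \right)} = - \frac{3}{4} + j$ ($R{\left(U,j \right)} = j + - \frac{\left(-1\right)^{2}}{4} \cdot 3 = j + \left(- \frac{1}{4}\right) 1 \cdot 3 = j - \frac{3}{4} = - \frac{3}{4} + j$)
$38 G{\left(0 \right)} R{\left(W,-3 \right)} = 38 \cdot 0 \left(- \frac{3}{4} - 3\right) = 0 \left(- \frac{15}{4}\right) = 0$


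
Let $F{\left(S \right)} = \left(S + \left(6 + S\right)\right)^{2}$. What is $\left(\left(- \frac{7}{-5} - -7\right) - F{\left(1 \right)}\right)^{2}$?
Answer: $\frac{77284}{25} \approx 3091.4$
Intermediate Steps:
$F{\left(S \right)} = \left(6 + 2 S\right)^{2}$
$\left(\left(- \frac{7}{-5} - -7\right) - F{\left(1 \right)}\right)^{2} = \left(\left(- \frac{7}{-5} - -7\right) - 4 \left(3 + 1\right)^{2}\right)^{2} = \left(\left(\left(-7\right) \left(- \frac{1}{5}\right) + 7\right) - 4 \cdot 4^{2}\right)^{2} = \left(\left(\frac{7}{5} + 7\right) - 4 \cdot 16\right)^{2} = \left(\frac{42}{5} - 64\right)^{2} = \left(- \frac{278}{5}\right)^{2} = \frac{77284}{25}$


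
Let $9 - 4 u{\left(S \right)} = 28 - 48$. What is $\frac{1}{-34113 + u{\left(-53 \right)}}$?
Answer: $- \frac{4}{136423} \approx -2.9321 \cdot 10^{-5}$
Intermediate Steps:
$u{\left(S \right)} = \frac{29}{4}$ ($u{\left(S \right)} = \frac{9}{4} - \frac{28 - 48}{4} = \frac{9}{4} - -5 = \frac{9}{4} + 5 = \frac{29}{4}$)
$\frac{1}{-34113 + u{\left(-53 \right)}} = \frac{1}{-34113 + \frac{29}{4}} = \frac{1}{- \frac{136423}{4}} = - \frac{4}{136423}$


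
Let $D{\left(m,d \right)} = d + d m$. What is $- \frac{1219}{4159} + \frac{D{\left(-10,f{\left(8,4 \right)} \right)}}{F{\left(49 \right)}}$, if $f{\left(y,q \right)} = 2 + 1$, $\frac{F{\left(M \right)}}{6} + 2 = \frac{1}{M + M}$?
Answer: $\frac{532138}{270335} \approx 1.9684$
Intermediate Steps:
$F{\left(M \right)} = -12 + \frac{3}{M}$ ($F{\left(M \right)} = -12 + \frac{6}{M + M} = -12 + \frac{6}{2 M} = -12 + 6 \frac{1}{2 M} = -12 + \frac{3}{M}$)
$f{\left(y,q \right)} = 3$
$- \frac{1219}{4159} + \frac{D{\left(-10,f{\left(8,4 \right)} \right)}}{F{\left(49 \right)}} = - \frac{1219}{4159} + \frac{3 \left(1 - 10\right)}{-12 + \frac{3}{49}} = \left(-1219\right) \frac{1}{4159} + \frac{3 \left(-9\right)}{-12 + 3 \cdot \frac{1}{49}} = - \frac{1219}{4159} - \frac{27}{-12 + \frac{3}{49}} = - \frac{1219}{4159} - \frac{27}{- \frac{585}{49}} = - \frac{1219}{4159} - - \frac{147}{65} = - \frac{1219}{4159} + \frac{147}{65} = \frac{532138}{270335}$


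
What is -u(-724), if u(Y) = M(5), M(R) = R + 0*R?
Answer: -5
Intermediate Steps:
M(R) = R (M(R) = R + 0 = R)
u(Y) = 5
-u(-724) = -1*5 = -5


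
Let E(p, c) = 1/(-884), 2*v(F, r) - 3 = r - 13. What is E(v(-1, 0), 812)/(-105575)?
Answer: 1/93328300 ≈ 1.0715e-8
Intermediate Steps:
v(F, r) = -5 + r/2 (v(F, r) = 3/2 + (r - 13)/2 = 3/2 + (-13 + r)/2 = 3/2 + (-13/2 + r/2) = -5 + r/2)
E(p, c) = -1/884
E(v(-1, 0), 812)/(-105575) = -1/884/(-105575) = -1/884*(-1/105575) = 1/93328300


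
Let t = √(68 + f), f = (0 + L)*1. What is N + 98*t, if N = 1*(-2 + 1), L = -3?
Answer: -1 + 98*√65 ≈ 789.10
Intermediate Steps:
f = -3 (f = (0 - 3)*1 = -3*1 = -3)
N = -1 (N = 1*(-1) = -1)
t = √65 (t = √(68 - 3) = √65 ≈ 8.0623)
N + 98*t = -1 + 98*√65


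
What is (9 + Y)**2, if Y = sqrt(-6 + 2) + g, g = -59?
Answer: 2496 - 200*I ≈ 2496.0 - 200.0*I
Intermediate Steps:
Y = -59 + 2*I (Y = sqrt(-6 + 2) - 59 = sqrt(-4) - 59 = 2*I - 59 = -59 + 2*I ≈ -59.0 + 2.0*I)
(9 + Y)**2 = (9 + (-59 + 2*I))**2 = (-50 + 2*I)**2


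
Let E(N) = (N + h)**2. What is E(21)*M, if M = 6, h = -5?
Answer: 1536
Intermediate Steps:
E(N) = (-5 + N)**2 (E(N) = (N - 5)**2 = (-5 + N)**2)
E(21)*M = (-5 + 21)**2*6 = 16**2*6 = 256*6 = 1536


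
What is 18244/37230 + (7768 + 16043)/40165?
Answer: 161925379/149534295 ≈ 1.0829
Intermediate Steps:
18244/37230 + (7768 + 16043)/40165 = 18244*(1/37230) + 23811*(1/40165) = 9122/18615 + 23811/40165 = 161925379/149534295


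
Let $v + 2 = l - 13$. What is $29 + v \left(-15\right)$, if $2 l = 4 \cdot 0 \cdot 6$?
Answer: $254$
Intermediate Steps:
$l = 0$ ($l = \frac{4 \cdot 0 \cdot 6}{2} = \frac{0 \cdot 6}{2} = \frac{1}{2} \cdot 0 = 0$)
$v = -15$ ($v = -2 + \left(0 - 13\right) = -2 - 13 = -15$)
$29 + v \left(-15\right) = 29 - -225 = 29 + 225 = 254$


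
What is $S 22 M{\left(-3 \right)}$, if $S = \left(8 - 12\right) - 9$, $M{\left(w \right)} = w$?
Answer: $858$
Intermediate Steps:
$S = -13$ ($S = -4 - 9 = -13$)
$S 22 M{\left(-3 \right)} = \left(-13\right) 22 \left(-3\right) = \left(-286\right) \left(-3\right) = 858$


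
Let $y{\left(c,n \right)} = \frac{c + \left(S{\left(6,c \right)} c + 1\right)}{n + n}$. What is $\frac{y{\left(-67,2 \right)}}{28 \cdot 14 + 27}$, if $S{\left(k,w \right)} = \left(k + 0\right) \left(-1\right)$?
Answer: $\frac{84}{419} \approx 0.20048$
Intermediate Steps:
$S{\left(k,w \right)} = - k$ ($S{\left(k,w \right)} = k \left(-1\right) = - k$)
$y{\left(c,n \right)} = \frac{1 - 5 c}{2 n}$ ($y{\left(c,n \right)} = \frac{c + \left(\left(-1\right) 6 c + 1\right)}{n + n} = \frac{c - \left(-1 + 6 c\right)}{2 n} = \left(c - \left(-1 + 6 c\right)\right) \frac{1}{2 n} = \left(1 - 5 c\right) \frac{1}{2 n} = \frac{1 - 5 c}{2 n}$)
$\frac{y{\left(-67,2 \right)}}{28 \cdot 14 + 27} = \frac{\frac{1}{2} \cdot \frac{1}{2} \left(1 - -335\right)}{28 \cdot 14 + 27} = \frac{\frac{1}{2} \cdot \frac{1}{2} \left(1 + 335\right)}{392 + 27} = \frac{\frac{1}{2} \cdot \frac{1}{2} \cdot 336}{419} = 84 \cdot \frac{1}{419} = \frac{84}{419}$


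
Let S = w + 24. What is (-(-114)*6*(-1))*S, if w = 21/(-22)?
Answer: -173394/11 ≈ -15763.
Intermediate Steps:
w = -21/22 (w = 21*(-1/22) = -21/22 ≈ -0.95455)
S = 507/22 (S = -21/22 + 24 = 507/22 ≈ 23.045)
(-(-114)*6*(-1))*S = -(-114)*6*(-1)*(507/22) = -(-114)*(-6)*(507/22) = -38*18*(507/22) = -684*507/22 = -173394/11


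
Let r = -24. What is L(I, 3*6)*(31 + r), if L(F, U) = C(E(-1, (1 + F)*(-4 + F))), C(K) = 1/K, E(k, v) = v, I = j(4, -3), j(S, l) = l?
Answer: ½ ≈ 0.50000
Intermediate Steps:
I = -3
C(K) = 1/K
L(F, U) = 1/((1 + F)*(-4 + F))
L(I, 3*6)*(31 + r) = (31 - 24)/(-4 + (-3)² - 3*(-3)) = 7/(-4 + 9 + 9) = 7/14 = (1/14)*7 = ½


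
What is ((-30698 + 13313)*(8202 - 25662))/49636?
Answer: 75885525/12409 ≈ 6115.4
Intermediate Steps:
((-30698 + 13313)*(8202 - 25662))/49636 = -17385*(-17460)*(1/49636) = 303542100*(1/49636) = 75885525/12409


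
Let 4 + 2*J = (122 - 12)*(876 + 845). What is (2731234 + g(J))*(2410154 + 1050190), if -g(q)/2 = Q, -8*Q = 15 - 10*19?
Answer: 9450857794446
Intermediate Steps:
J = 94653 (J = -2 + ((122 - 12)*(876 + 845))/2 = -2 + (110*1721)/2 = -2 + (½)*189310 = -2 + 94655 = 94653)
Q = 175/8 (Q = -(15 - 10*19)/8 = -(15 - 190)/8 = -⅛*(-175) = 175/8 ≈ 21.875)
g(q) = -175/4 (g(q) = -2*175/8 = -175/4)
(2731234 + g(J))*(2410154 + 1050190) = (2731234 - 175/4)*(2410154 + 1050190) = (10924761/4)*3460344 = 9450857794446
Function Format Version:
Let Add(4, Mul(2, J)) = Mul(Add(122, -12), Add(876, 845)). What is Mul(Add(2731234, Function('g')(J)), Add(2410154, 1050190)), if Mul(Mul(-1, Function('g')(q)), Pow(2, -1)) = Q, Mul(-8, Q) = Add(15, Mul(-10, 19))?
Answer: 9450857794446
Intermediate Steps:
J = 94653 (J = Add(-2, Mul(Rational(1, 2), Mul(Add(122, -12), Add(876, 845)))) = Add(-2, Mul(Rational(1, 2), Mul(110, 1721))) = Add(-2, Mul(Rational(1, 2), 189310)) = Add(-2, 94655) = 94653)
Q = Rational(175, 8) (Q = Mul(Rational(-1, 8), Add(15, Mul(-10, 19))) = Mul(Rational(-1, 8), Add(15, -190)) = Mul(Rational(-1, 8), -175) = Rational(175, 8) ≈ 21.875)
Function('g')(q) = Rational(-175, 4) (Function('g')(q) = Mul(-2, Rational(175, 8)) = Rational(-175, 4))
Mul(Add(2731234, Function('g')(J)), Add(2410154, 1050190)) = Mul(Add(2731234, Rational(-175, 4)), Add(2410154, 1050190)) = Mul(Rational(10924761, 4), 3460344) = 9450857794446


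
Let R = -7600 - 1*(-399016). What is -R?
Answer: -391416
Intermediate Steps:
R = 391416 (R = -7600 + 399016 = 391416)
-R = -1*391416 = -391416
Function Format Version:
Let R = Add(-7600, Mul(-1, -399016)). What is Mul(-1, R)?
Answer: -391416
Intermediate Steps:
R = 391416 (R = Add(-7600, 399016) = 391416)
Mul(-1, R) = Mul(-1, 391416) = -391416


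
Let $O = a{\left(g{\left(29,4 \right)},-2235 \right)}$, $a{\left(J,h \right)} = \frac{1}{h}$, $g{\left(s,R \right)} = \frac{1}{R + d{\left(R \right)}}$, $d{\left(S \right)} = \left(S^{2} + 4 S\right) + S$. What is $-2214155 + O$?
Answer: $- \frac{4948636426}{2235} \approx -2.2142 \cdot 10^{6}$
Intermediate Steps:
$d{\left(S \right)} = S^{2} + 5 S$
$g{\left(s,R \right)} = \frac{1}{R + R \left(5 + R\right)}$
$O = - \frac{1}{2235}$ ($O = \frac{1}{-2235} = - \frac{1}{2235} \approx -0.00044743$)
$-2214155 + O = -2214155 - \frac{1}{2235} = - \frac{4948636426}{2235}$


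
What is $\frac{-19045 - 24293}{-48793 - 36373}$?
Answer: $\frac{21669}{42583} \approx 0.50887$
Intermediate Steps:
$\frac{-19045 - 24293}{-48793 - 36373} = - \frac{43338}{-85166} = \left(-43338\right) \left(- \frac{1}{85166}\right) = \frac{21669}{42583}$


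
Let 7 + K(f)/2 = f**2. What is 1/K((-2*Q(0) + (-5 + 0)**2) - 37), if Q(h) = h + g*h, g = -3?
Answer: 1/274 ≈ 0.0036496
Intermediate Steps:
Q(h) = -2*h (Q(h) = h - 3*h = -2*h)
K(f) = -14 + 2*f**2
1/K((-2*Q(0) + (-5 + 0)**2) - 37) = 1/(-14 + 2*((-(-4)*0 + (-5 + 0)**2) - 37)**2) = 1/(-14 + 2*((-2*0 + (-5)**2) - 37)**2) = 1/(-14 + 2*((0 + 25) - 37)**2) = 1/(-14 + 2*(25 - 37)**2) = 1/(-14 + 2*(-12)**2) = 1/(-14 + 2*144) = 1/(-14 + 288) = 1/274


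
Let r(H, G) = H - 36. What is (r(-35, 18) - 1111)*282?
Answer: -333324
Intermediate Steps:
r(H, G) = -36 + H
(r(-35, 18) - 1111)*282 = ((-36 - 35) - 1111)*282 = (-71 - 1111)*282 = -1182*282 = -333324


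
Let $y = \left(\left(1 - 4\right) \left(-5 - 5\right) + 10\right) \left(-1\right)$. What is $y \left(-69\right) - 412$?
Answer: $2348$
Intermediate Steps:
$y = -40$ ($y = \left(\left(1 - 4\right) \left(-10\right) + 10\right) \left(-1\right) = \left(\left(-3\right) \left(-10\right) + 10\right) \left(-1\right) = \left(30 + 10\right) \left(-1\right) = 40 \left(-1\right) = -40$)
$y \left(-69\right) - 412 = \left(-40\right) \left(-69\right) - 412 = 2760 - 412 = 2348$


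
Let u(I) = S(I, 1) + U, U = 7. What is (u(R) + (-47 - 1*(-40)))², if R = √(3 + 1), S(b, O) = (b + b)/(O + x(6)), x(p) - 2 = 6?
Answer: 16/81 ≈ 0.19753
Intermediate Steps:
x(p) = 8 (x(p) = 2 + 6 = 8)
S(b, O) = 2*b/(8 + O) (S(b, O) = (b + b)/(O + 8) = (2*b)/(8 + O) = 2*b/(8 + O))
R = 2 (R = √4 = 2)
u(I) = 7 + 2*I/9 (u(I) = 2*I/(8 + 1) + 7 = 2*I/9 + 7 = 7 + 2*I/9)
(u(R) + (-47 - 1*(-40)))² = ((7 + (2/9)*2) + (-47 - 1*(-40)))² = ((7 + 4/9) + (-47 + 40))² = (67/9 - 7)² = (4/9)² = 16/81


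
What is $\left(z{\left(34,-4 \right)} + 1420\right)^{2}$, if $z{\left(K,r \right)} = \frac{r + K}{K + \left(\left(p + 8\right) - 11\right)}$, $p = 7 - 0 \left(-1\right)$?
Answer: $\frac{728730025}{361} \approx 2.0186 \cdot 10^{6}$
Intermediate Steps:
$p = 7$ ($p = 7 - 0 = 7 + 0 = 7$)
$z{\left(K,r \right)} = \frac{K + r}{4 + K}$ ($z{\left(K,r \right)} = \frac{r + K}{K + \left(\left(7 + 8\right) - 11\right)} = \frac{K + r}{K + \left(15 - 11\right)} = \frac{K + r}{K + 4} = \frac{K + r}{4 + K}$)
$\left(z{\left(34,-4 \right)} + 1420\right)^{2} = \left(\frac{34 - 4}{4 + 34} + 1420\right)^{2} = \left(\frac{1}{38} \cdot 30 + 1420\right)^{2} = \left(\frac{15}{19} + 1420\right)^{2} = \left(\frac{26995}{19}\right)^{2} = \frac{728730025}{361}$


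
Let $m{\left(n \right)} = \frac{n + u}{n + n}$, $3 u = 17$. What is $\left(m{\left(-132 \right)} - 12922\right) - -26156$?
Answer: $\frac{10481707}{792} \approx 13234.0$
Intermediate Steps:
$u = \frac{17}{3}$ ($u = \frac{1}{3} \cdot 17 = \frac{17}{3} \approx 5.6667$)
$m{\left(n \right)} = \frac{\frac{17}{3} + n}{2 n}$ ($m{\left(n \right)} = \frac{n + \frac{17}{3}}{n + n} = \frac{\frac{17}{3} + n}{2 n}$)
$\left(m{\left(-132 \right)} - 12922\right) - -26156 = \left(\frac{17 + 3 \left(-132\right)}{6 \left(-132\right)} - 12922\right) - -26156 = \left(\frac{1}{6} \left(- \frac{1}{132}\right) \left(17 - 396\right) - 12922\right) + 26156 = \left(\frac{1}{6} \left(- \frac{1}{132}\right) \left(-379\right) - 12922\right) + 26156 = \left(\frac{379}{792} - 12922\right) + 26156 = - \frac{10233845}{792} + 26156 = \frac{10481707}{792}$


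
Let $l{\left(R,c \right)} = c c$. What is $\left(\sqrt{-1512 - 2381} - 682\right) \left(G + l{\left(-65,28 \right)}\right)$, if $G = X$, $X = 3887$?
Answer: $-3185622 + 4671 i \sqrt{3893} \approx -3.1856 \cdot 10^{6} + 2.9144 \cdot 10^{5} i$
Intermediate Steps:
$l{\left(R,c \right)} = c^{2}$
$G = 3887$
$\left(\sqrt{-1512 - 2381} - 682\right) \left(G + l{\left(-65,28 \right)}\right) = \left(\sqrt{-1512 - 2381} - 682\right) \left(3887 + 28^{2}\right) = \left(\sqrt{-3893} - 682\right) \left(3887 + 784\right) = \left(i \sqrt{3893} - 682\right) 4671 = \left(-682 + i \sqrt{3893}\right) 4671 = -3185622 + 4671 i \sqrt{3893}$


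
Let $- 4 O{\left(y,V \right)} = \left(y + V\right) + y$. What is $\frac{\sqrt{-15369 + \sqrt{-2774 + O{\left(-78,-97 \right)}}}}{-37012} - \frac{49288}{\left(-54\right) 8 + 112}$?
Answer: $\frac{6161}{40} - \frac{\sqrt{-61476 + 2 i \sqrt{10843}}}{74024} \approx 154.02 - 0.0033495 i$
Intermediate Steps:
$O{\left(y,V \right)} = - \frac{y}{2} - \frac{V}{4}$ ($O{\left(y,V \right)} = - \frac{\left(y + V\right) + y}{4} = - \frac{\left(V + y\right) + y}{4} = - \frac{V + 2 y}{4} = - \frac{y}{2} - \frac{V}{4}$)
$\frac{\sqrt{-15369 + \sqrt{-2774 + O{\left(-78,-97 \right)}}}}{-37012} - \frac{49288}{\left(-54\right) 8 + 112} = \frac{\sqrt{-15369 + \sqrt{-2774 - - \frac{253}{4}}}}{-37012} - \frac{49288}{\left(-54\right) 8 + 112} = \sqrt{-15369 + \sqrt{-2774 + \left(39 + \frac{97}{4}\right)}} \left(- \frac{1}{37012}\right) - \frac{49288}{-432 + 112} = \sqrt{-15369 + \sqrt{-2774 + \frac{253}{4}}} \left(- \frac{1}{37012}\right) - \frac{49288}{-320} = \sqrt{-15369 + \sqrt{- \frac{10843}{4}}} \left(- \frac{1}{37012}\right) - - \frac{6161}{40} = \sqrt{-15369 + \frac{i \sqrt{10843}}{2}} \left(- \frac{1}{37012}\right) + \frac{6161}{40} = - \frac{\sqrt{-15369 + \frac{i \sqrt{10843}}{2}}}{37012} + \frac{6161}{40} = \frac{6161}{40} - \frac{\sqrt{-15369 + \frac{i \sqrt{10843}}{2}}}{37012}$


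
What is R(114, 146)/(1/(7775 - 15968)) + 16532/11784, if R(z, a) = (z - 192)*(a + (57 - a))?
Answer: 107311229921/2946 ≈ 3.6426e+7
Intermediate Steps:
R(z, a) = -10944 + 57*z (R(z, a) = (-192 + z)*57 = -10944 + 57*z)
R(114, 146)/(1/(7775 - 15968)) + 16532/11784 = (-10944 + 57*114)/(1/(7775 - 15968)) + 16532/11784 = (-10944 + 6498)/(1/(-8193)) + 16532*(1/11784) = -4446/(-1/8193) + 4133/2946 = -4446*(-8193) + 4133/2946 = 36426078 + 4133/2946 = 107311229921/2946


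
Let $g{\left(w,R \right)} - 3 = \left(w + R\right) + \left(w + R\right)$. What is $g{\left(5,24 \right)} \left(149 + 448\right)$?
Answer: $36417$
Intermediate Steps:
$g{\left(w,R \right)} = 3 + 2 R + 2 w$ ($g{\left(w,R \right)} = 3 + \left(\left(w + R\right) + \left(w + R\right)\right) = 3 + \left(\left(R + w\right) + \left(R + w\right)\right) = 3 + \left(2 R + 2 w\right) = 3 + 2 R + 2 w$)
$g{\left(5,24 \right)} \left(149 + 448\right) = \left(3 + 2 \cdot 24 + 2 \cdot 5\right) \left(149 + 448\right) = \left(3 + 48 + 10\right) 597 = 61 \cdot 597 = 36417$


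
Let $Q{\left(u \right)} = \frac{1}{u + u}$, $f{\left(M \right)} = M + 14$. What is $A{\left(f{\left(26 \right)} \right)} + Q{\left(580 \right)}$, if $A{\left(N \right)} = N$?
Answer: $\frac{46401}{1160} \approx 40.001$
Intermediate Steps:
$f{\left(M \right)} = 14 + M$
$Q{\left(u \right)} = \frac{1}{2 u}$
$A{\left(f{\left(26 \right)} \right)} + Q{\left(580 \right)} = \left(14 + 26\right) + \frac{1}{2 \cdot 580} = 40 + \frac{1}{2} \cdot \frac{1}{580} = 40 + \frac{1}{1160} = \frac{46401}{1160}$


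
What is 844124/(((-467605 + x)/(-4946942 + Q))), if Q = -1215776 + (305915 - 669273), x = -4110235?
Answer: 344301086089/286115 ≈ 1.2034e+6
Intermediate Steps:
Q = -1579134 (Q = -1215776 - 363358 = -1579134)
844124/(((-467605 + x)/(-4946942 + Q))) = 844124/(((-467605 - 4110235)/(-4946942 - 1579134))) = 844124/((-4577840/(-6526076))) = 844124/((-4577840*(-1/6526076))) = 844124/(1144460/1631519) = 844124*(1631519/1144460) = 344301086089/286115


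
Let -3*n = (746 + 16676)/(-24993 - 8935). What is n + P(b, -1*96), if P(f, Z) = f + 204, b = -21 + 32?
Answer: 10950491/50892 ≈ 215.17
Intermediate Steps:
b = 11
P(f, Z) = 204 + f
n = 8711/50892 (n = -(746 + 16676)/(3*(-24993 - 8935)) = -17422/(3*(-33928)) = -17422*(-1)/(3*33928) = -1/3*(-8711/16964) = 8711/50892 ≈ 0.17117)
n + P(b, -1*96) = 8711/50892 + (204 + 11) = 8711/50892 + 215 = 10950491/50892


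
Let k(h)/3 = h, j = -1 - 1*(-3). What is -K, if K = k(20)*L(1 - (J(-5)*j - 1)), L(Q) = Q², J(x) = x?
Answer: -8640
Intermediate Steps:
j = 2 (j = -1 + 3 = 2)
k(h) = 3*h
K = 8640 (K = (3*20)*(1 - (-5*2 - 1))² = 60*(1 - (-10 - 1))² = 60*(1 - 1*(-11))² = 60*(1 + 11)² = 60*12² = 60*144 = 8640)
-K = -1*8640 = -8640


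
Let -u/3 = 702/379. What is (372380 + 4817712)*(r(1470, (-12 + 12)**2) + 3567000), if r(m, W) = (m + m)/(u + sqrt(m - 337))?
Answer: 2930814731898515291520/158310017 + 2191799414617680*sqrt(1133)/158310017 ≈ 1.8514e+13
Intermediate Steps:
u = -2106/379 ≈ -5.5567
r(m, W) = 2*m/(-2106/379 + sqrt(-337 + m)) (r(m, W) = (m + m)/(-2106/379 + sqrt(m - 337)) = (2*m)/(-2106/379 + sqrt(-337 + m)) = 2*m/(-2106/379 + sqrt(-337 + m)))
(372380 + 4817712)*(r(1470, (-12 + 12)**2) + 3567000) = (372380 + 4817712)*(758*1470/(-2106 + 379*sqrt(-337 + 1470)) + 3567000) = 5190092*(758*1470/(-2106 + 379*sqrt(1133)) + 3567000) = 5190092*(1114260/(-2106 + 379*sqrt(1133)) + 3567000) = 5190092*(3567000 + 1114260/(-2106 + 379*sqrt(1133))) = 18513058164000 + 5783111911920/(-2106 + 379*sqrt(1133))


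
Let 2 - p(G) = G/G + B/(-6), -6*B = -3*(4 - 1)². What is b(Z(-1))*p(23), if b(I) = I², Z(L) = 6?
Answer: 63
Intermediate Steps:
B = 9/2 (B = -(-1)*(4 - 1)²/2 = -(-1)*3²/2 = -(-1)*9/2 = -⅙*(-27) = 9/2 ≈ 4.5000)
p(G) = 7/4 (p(G) = 2 - (G/G + (9/2)/(-6)) = 2 - (1 + (9/2)*(-⅙)) = 2 - (1 - ¾) = 2 - 1*¼ = 2 - ¼ = 7/4)
b(Z(-1))*p(23) = 6²*(7/4) = 36*(7/4) = 63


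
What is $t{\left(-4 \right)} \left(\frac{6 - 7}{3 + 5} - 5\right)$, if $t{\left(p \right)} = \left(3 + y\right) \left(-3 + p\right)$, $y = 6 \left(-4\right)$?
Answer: $- \frac{6027}{8} \approx -753.38$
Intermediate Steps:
$y = -24$
$t{\left(p \right)} = 63 - 21 p$ ($t{\left(p \right)} = \left(3 - 24\right) \left(-3 + p\right) = - 21 \left(-3 + p\right) = 63 - 21 p$)
$t{\left(-4 \right)} \left(\frac{6 - 7}{3 + 5} - 5\right) = \left(63 - -84\right) \left(\frac{6 - 7}{3 + 5} - 5\right) = \left(63 + 84\right) \left(- \frac{1}{8} - 5\right) = 147 \left(\left(-1\right) \frac{1}{8} - 5\right) = 147 \left(- \frac{1}{8} - 5\right) = 147 \left(- \frac{41}{8}\right) = - \frac{6027}{8}$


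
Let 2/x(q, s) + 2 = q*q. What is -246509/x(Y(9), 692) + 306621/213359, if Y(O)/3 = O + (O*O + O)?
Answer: -4639239554857075/426718 ≈ -1.0872e+10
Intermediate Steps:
Y(O) = 3*O**2 + 6*O (Y(O) = 3*(O + (O*O + O)) = 3*(O + (O**2 + O)) = 3*(O + (O + O**2)) = 3*(O**2 + 2*O) = 3*O**2 + 6*O)
x(q, s) = 2/(-2 + q**2) (x(q, s) = 2/(-2 + q*q) = 2/(-2 + q**2))
-246509/x(Y(9), 692) + 306621/213359 = -(-246509 + 179705061*(2 + 9)**2/2) + 306621/213359 = -246509/(2/(-2 + (3*9*11)**2)) + 306621*(1/213359) = -246509/(2/(-2 + 297**2)) + 306621/213359 = -246509/(2/(-2 + 88209)) + 306621/213359 = -246509/(2/88207) + 306621/213359 = -246509/(2*(1/88207)) + 306621/213359 = -246509/2/88207 + 306621/213359 = -246509*88207/2 + 306621/213359 = -21743819363/2 + 306621/213359 = -4639239554857075/426718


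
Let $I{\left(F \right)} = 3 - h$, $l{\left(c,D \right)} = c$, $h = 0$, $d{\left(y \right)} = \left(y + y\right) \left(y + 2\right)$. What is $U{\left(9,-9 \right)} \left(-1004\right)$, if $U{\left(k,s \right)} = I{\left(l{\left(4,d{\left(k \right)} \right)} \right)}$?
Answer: $-3012$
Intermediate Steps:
$d{\left(y \right)} = 2 y \left(2 + y\right)$
$I{\left(F \right)} = 3$ ($I{\left(F \right)} = 3 - 0 = 3 + 0 = 3$)
$U{\left(k,s \right)} = 3$
$U{\left(9,-9 \right)} \left(-1004\right) = 3 \left(-1004\right) = -3012$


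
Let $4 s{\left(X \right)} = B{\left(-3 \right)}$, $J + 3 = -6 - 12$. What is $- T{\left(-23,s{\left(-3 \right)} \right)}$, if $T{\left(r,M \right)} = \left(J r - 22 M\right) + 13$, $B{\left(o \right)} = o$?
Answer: $- \frac{1025}{2} \approx -512.5$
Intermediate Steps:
$J = -21$ ($J = -3 - 18 = -21$)
$s{\left(X \right)} = - \frac{3}{4}$ ($s{\left(X \right)} = \frac{1}{4} \left(-3\right) = - \frac{3}{4}$)
$T{\left(r,M \right)} = 13 - 22 M - 21 r$ ($T{\left(r,M \right)} = \left(- 21 r - 22 M\right) + 13 = \left(- 22 M - 21 r\right) + 13 = 13 - 22 M - 21 r$)
$- T{\left(-23,s{\left(-3 \right)} \right)} = - (13 - - \frac{33}{2} - -483) = - (13 + \frac{33}{2} + 483) = \left(-1\right) \frac{1025}{2} = - \frac{1025}{2}$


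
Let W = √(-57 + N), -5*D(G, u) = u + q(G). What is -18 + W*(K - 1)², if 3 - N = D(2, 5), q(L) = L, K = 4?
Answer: -18 + 9*I*√1315/5 ≈ -18.0 + 65.273*I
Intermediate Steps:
D(G, u) = -G/5 - u/5 (D(G, u) = -(u + G)/5 = -(G + u)/5 = -G/5 - u/5)
N = 22/5 (N = 3 - (-⅕*2 - ⅕*5) = 3 - (-⅖ - 1) = 3 - 1*(-7/5) = 3 + 7/5 = 22/5 ≈ 4.4000)
W = I*√1315/5 (W = √(-57 + 22/5) = √(-263/5) = I*√1315/5 ≈ 7.2526*I)
-18 + W*(K - 1)² = -18 + (I*√1315/5)*(4 - 1)² = -18 + (I*√1315/5)*3² = -18 + (I*√1315/5)*9 = -18 + 9*I*√1315/5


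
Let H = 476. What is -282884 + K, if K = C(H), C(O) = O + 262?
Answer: -282146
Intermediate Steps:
C(O) = 262 + O
K = 738 (K = 262 + 476 = 738)
-282884 + K = -282884 + 738 = -282146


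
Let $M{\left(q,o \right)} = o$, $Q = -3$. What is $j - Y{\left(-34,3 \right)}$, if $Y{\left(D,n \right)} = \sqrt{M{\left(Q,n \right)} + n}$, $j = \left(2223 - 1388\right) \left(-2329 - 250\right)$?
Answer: $-2153465 - \sqrt{6} \approx -2.1535 \cdot 10^{6}$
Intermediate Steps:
$j = -2153465$ ($j = 835 \left(-2579\right) = -2153465$)
$Y{\left(D,n \right)} = \sqrt{2} \sqrt{n}$ ($Y{\left(D,n \right)} = \sqrt{n + n} = \sqrt{2 n} = \sqrt{2} \sqrt{n}$)
$j - Y{\left(-34,3 \right)} = -2153465 - \sqrt{2} \sqrt{3} = -2153465 - \sqrt{6}$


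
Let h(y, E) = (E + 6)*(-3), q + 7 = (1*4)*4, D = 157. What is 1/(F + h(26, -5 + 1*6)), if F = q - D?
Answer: -1/169 ≈ -0.0059172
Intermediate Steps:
q = 9 (q = -7 + (1*4)*4 = -7 + 4*4 = -7 + 16 = 9)
F = -148 (F = 9 - 1*157 = 9 - 157 = -148)
h(y, E) = -18 - 3*E (h(y, E) = (6 + E)*(-3) = -18 - 3*E)
1/(F + h(26, -5 + 1*6)) = 1/(-148 + (-18 - 3*(-5 + 1*6))) = 1/(-148 + (-18 - 3*(-5 + 6))) = 1/(-148 + (-18 - 3*1)) = 1/(-148 + (-18 - 3)) = 1/(-148 - 21) = 1/(-169) = -1/169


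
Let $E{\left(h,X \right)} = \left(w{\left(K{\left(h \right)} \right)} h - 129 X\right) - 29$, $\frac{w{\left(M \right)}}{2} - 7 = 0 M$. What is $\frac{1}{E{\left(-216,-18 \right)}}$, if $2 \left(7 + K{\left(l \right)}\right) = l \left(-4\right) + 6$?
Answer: $- \frac{1}{731} \approx -0.001368$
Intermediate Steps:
$K{\left(l \right)} = -4 - 2 l$ ($K{\left(l \right)} = -7 + \frac{l \left(-4\right) + 6}{2} = -7 + \frac{- 4 l + 6}{2} = -7 + \frac{6 - 4 l}{2} = -7 - \left(-3 + 2 l\right) = -4 - 2 l$)
$w{\left(M \right)} = 14$ ($w{\left(M \right)} = 14 + 2 \cdot 0 M = 14 + 2 \cdot 0 = 14 + 0 = 14$)
$E{\left(h,X \right)} = -29 - 129 X + 14 h$ ($E{\left(h,X \right)} = \left(14 h - 129 X\right) - 29 = \left(- 129 X + 14 h\right) - 29 = -29 - 129 X + 14 h$)
$\frac{1}{E{\left(-216,-18 \right)}} = \frac{1}{-29 - -2322 + 14 \left(-216\right)} = \frac{1}{-29 + 2322 - 3024} = \frac{1}{-731} = - \frac{1}{731}$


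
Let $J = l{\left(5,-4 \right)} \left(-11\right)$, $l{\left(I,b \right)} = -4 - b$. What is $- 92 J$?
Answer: $0$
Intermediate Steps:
$J = 0$ ($J = \left(-4 - -4\right) \left(-11\right) = \left(-4 + 4\right) \left(-11\right) = 0 \left(-11\right) = 0$)
$- 92 J = \left(-92\right) 0 = 0$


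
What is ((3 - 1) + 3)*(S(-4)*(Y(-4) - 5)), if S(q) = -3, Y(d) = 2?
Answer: 45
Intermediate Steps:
((3 - 1) + 3)*(S(-4)*(Y(-4) - 5)) = ((3 - 1) + 3)*(-3*(2 - 5)) = (2 + 3)*(-3*(-3)) = 5*9 = 45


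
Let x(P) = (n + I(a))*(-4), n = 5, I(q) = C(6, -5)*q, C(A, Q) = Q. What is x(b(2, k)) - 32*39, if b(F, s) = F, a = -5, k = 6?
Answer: -1368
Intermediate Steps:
I(q) = -5*q
x(P) = -120 (x(P) = (5 - 5*(-5))*(-4) = (5 + 25)*(-4) = 30*(-4) = -120)
x(b(2, k)) - 32*39 = -120 - 32*39 = -120 - 1248 = -1368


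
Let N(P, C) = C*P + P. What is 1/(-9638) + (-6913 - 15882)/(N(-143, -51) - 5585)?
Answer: -43939955/3016694 ≈ -14.566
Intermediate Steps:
N(P, C) = P + C*P
1/(-9638) + (-6913 - 15882)/(N(-143, -51) - 5585) = 1/(-9638) + (-6913 - 15882)/(-143*(1 - 51) - 5585) = -1/9638 - 22795/(-143*(-50) - 5585) = -1/9638 - 22795/(7150 - 5585) = -1/9638 - 22795/1565 = -1/9638 - 22795*1/1565 = -1/9638 - 4559/313 = -43939955/3016694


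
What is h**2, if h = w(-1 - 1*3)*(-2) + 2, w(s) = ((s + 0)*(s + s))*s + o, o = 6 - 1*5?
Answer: 65536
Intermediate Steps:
o = 1 (o = 6 - 5 = 1)
w(s) = 1 + 2*s**3 (w(s) = ((s + 0)*(s + s))*s + 1 = (s*(2*s))*s + 1 = (2*s**2)*s + 1 = 2*s**3 + 1 = 1 + 2*s**3)
h = 256 (h = (1 + 2*(-1 - 1*3)**3)*(-2) + 2 = (1 + 2*(-1 - 3)**3)*(-2) + 2 = (1 + 2*(-4)**3)*(-2) + 2 = (1 + 2*(-64))*(-2) + 2 = (1 - 128)*(-2) + 2 = -127*(-2) + 2 = 254 + 2 = 256)
h**2 = 256**2 = 65536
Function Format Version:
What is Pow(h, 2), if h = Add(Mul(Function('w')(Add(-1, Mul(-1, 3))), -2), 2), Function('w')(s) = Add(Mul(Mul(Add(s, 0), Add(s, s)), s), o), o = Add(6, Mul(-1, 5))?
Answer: 65536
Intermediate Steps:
o = 1 (o = Add(6, -5) = 1)
Function('w')(s) = Add(1, Mul(2, Pow(s, 3))) (Function('w')(s) = Add(Mul(Mul(Add(s, 0), Add(s, s)), s), 1) = Add(Mul(Mul(s, Mul(2, s)), s), 1) = Add(Mul(Mul(2, Pow(s, 2)), s), 1) = Add(Mul(2, Pow(s, 3)), 1) = Add(1, Mul(2, Pow(s, 3))))
h = 256 (h = Add(Mul(Add(1, Mul(2, Pow(Add(-1, Mul(-1, 3)), 3))), -2), 2) = Add(Mul(Add(1, Mul(2, Pow(Add(-1, -3), 3))), -2), 2) = Add(Mul(Add(1, Mul(2, Pow(-4, 3))), -2), 2) = Add(Mul(Add(1, Mul(2, -64)), -2), 2) = Add(Mul(Add(1, -128), -2), 2) = Add(Mul(-127, -2), 2) = Add(254, 2) = 256)
Pow(h, 2) = Pow(256, 2) = 65536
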